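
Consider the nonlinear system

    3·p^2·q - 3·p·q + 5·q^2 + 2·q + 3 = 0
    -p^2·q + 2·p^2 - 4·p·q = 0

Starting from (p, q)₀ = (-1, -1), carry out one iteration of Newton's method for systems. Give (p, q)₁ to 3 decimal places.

At (-1, -1): F = (0.000, -1.000).
Jacobian J = [[6·p·q - 3·q, 3·p^2 - 3·p + 10·q + 2], [-2·p·q + 4·p - 4·q, -p^2 - 4·p]].
At the point, J = [[9.000, -2.000], [-2.000, 3.000]] (det J = 23.000).
Solving J·Δ = −F gives Δ = (0.087, 0.391).
Then the next iterate is (p, q)₁ = (-0.913, -0.609).

(-0.913, -0.609)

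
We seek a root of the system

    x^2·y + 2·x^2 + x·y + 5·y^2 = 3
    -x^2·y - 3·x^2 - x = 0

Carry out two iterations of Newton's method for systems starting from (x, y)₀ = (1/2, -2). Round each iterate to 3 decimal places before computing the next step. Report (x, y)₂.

(0.000, -0.827)

At (1/2, -2): F = (16.000, -0.750).
Jacobian J = [[2·x·y + 4·x + y, x^2 + x + 10·y], [-2·x·y - 6·x - 1, -x^2]].
At the point, J = [[-2.000, -19.250], [-2.000, -0.250]] (det J = -38.000).
Solving J·Δ = −F gives Δ = (-0.485, 0.882).
Then the next iterate is (x, y)₁ = (0.015, -1.118).
Round to (0.015, -1.118) and repeat: F = (3.23305, -0.01542), J = [[-1.09154, -11.16478], [-1.05646, -0.00022]].
Δ = (-0.015, 0.291), so (x, y)₂ = (0.000, -0.827).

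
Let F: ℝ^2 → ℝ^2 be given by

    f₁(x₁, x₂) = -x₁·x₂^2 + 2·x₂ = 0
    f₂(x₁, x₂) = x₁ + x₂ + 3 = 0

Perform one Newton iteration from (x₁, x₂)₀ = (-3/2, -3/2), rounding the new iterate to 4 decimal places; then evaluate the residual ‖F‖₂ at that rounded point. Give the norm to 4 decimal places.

0.0000

At (-3/2, -3/2): F = (0.3750, 0.0000).
Jacobian J = [[-x₂^2, -2·x₁·x₂ + 2], [1, 1]].
At the point, J = [[-2.2500, -2.5000], [1.0000, 1.0000]] (det J = 0.2500).
Solving J·Δ = −F gives Δ = (-1.5000, 1.5000).
Then the next iterate is (x₁, x₂)₁ = (-3.0000, 0.0000).
Re-evaluating at (-3.0000, 0.0000): F = (0.0000, 0.0000), so ‖F‖₂ = 0.0000.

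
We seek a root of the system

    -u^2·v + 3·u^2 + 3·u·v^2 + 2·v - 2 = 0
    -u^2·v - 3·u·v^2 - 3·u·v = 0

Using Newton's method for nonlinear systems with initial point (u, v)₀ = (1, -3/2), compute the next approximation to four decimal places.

(0.7021, -1.3053)

At (1, -3/2): F = (6.2500, -0.7500).
Jacobian J = [[-2·u·v + 6·u + 3·v^2, -u^2 + 6·u·v + 2], [-2·u·v - 3·v^2 - 3·v, -u^2 - 6·u·v - 3·u]].
At the point, J = [[15.7500, -8.0000], [0.7500, 5.0000]] (det J = 84.7500).
Solving J·Δ = −F gives Δ = (-0.2979, 0.1947).
Then the next iterate is (u, v)₁ = (0.7021, -1.3053).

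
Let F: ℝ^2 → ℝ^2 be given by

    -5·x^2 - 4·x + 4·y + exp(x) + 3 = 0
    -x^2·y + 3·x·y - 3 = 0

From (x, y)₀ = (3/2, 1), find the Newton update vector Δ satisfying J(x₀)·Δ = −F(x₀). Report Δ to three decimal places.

(-0.305, 0.333)

At (3/2, 1): F = (-5.76831, -0.750).
Jacobian J = [[-10·x + exp(x) - 4, 4], [-2·x·y + 3·y, -x^2 + 3·x]].
At the point, J = [[-14.51831, 4.000], [0.000, 2.250]] (det J = -32.66620).
Solving J·Δ = −F gives Δ = (-0.305, 0.333).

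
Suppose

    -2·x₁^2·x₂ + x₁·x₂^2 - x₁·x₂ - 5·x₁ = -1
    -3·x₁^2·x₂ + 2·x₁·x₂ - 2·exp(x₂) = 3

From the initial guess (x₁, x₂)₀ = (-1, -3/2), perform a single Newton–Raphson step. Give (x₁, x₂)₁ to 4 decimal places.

(-0.4219, -2.0294)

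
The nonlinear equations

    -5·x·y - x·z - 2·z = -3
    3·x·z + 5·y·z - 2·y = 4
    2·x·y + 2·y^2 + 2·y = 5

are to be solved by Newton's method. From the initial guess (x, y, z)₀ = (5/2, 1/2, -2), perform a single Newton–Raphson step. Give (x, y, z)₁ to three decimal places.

At (5/2, 1/2, -2): F = (5.750, -25.000, -1.000).
Jacobian J = [[-5·y - z, -5·x, -x - 2], [3·z, 5·z - 2, 3·x + 5·y], [2·y, 2·x + 4·y + 2, 0]].
At the point, J = [[-0.500, -12.500, -4.500], [-6.000, -12.000, 10.000], [1.000, 9.000, 0.000]] (det J = 109.000).
Solving J·Δ = −F gives Δ = (-6.183, 0.798, -0.252).
Then the next iterate is (x, y, z)₁ = (-3.683, 1.298, -2.252).

(-3.683, 1.298, -2.252)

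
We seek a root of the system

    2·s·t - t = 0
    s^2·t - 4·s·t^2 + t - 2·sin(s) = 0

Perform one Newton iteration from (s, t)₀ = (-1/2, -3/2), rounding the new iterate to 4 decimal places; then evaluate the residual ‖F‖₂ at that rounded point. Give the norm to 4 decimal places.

70.8525

At (-1/2, -3/2): F = (3.0000, 3.583851).
Jacobian J = [[2·t, 2·s - 1], [2·s·t - 4·t^2 - 2·cos(s), s^2 - 8·s·t + 1]].
At the point, J = [[-3.0000, -2.0000], [-9.255165, -4.7500]] (det J = -4.260330).
Solving J·Δ = −F gives Δ = (-1.6624, 3.9936).
Then the next iterate is (s, t)₁ = (-2.1624, 2.4936).
Re-evaluating at (-2.1624, 2.4936): F = (-13.277921, 69.597270), so ‖F‖₂ = 70.8525.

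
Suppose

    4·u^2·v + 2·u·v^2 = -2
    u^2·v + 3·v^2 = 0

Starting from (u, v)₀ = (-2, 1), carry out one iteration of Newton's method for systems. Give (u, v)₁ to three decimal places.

At (-2, 1): F = (14.000, 7.000).
Jacobian J = [[8·u·v + 2·v^2, 4·u^2 + 4·u·v], [2·u·v, u^2 + 6·v]].
At the point, J = [[-14.000, 8.000], [-4.000, 10.000]] (det J = -108.000).
Solving J·Δ = −F gives Δ = (0.778, -0.389).
Then the next iterate is (u, v)₁ = (-1.222, 0.611).

(-1.222, 0.611)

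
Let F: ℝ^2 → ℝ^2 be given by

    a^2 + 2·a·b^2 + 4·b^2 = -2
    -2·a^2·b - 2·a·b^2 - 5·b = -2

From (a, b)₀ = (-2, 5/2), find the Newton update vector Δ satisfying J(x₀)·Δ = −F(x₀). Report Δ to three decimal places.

At (-2, 5/2): F = (6.000, -5.500).
Jacobian J = [[2·a + 2·b^2, 4·a·b + 8·b], [-4·a·b - 2·b^2, -2·a^2 - 4·a·b - 5]].
At the point, J = [[8.500, 0.000], [7.500, 7.000]] (det J = 59.500).
Solving J·Δ = −F gives Δ = (-0.706, 1.542).

(-0.706, 1.542)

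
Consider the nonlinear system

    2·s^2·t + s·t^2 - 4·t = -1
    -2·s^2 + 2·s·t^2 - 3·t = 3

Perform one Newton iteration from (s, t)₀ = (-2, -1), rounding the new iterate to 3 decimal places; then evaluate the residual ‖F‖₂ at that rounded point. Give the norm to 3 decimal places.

At (-2, -1): F = (-5.000, -12.000).
Jacobian J = [[4·s·t + t^2, 2·s^2 + 2·s·t - 4], [-4·s + 2·t^2, 4·s·t - 3]].
At the point, J = [[9.000, 8.000], [10.000, 5.000]] (det J = -35.000).
Solving J·Δ = −F gives Δ = (2.029, -1.657).
Then the next iterate is (s, t)₁ = (0.029, -2.657).
Re-evaluating at (0.029, -2.657): F = (11.82826, 5.37878), so ‖F‖₂ = 12.994.

12.994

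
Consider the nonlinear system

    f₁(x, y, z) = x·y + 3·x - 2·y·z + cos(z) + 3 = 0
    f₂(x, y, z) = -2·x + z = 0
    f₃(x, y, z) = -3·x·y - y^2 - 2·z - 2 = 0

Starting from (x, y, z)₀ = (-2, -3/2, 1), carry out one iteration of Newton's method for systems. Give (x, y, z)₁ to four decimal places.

At (-2, -3/2, 1): F = (3.540302, 5.0000, -15.2500).
Jacobian J = [[y + 3, x - 2·z, -2·y - sin(z)], [-2, 0, 1], [-3·y, -3·x - 2·y, -2]].
At the point, J = [[1.5000, -4.0000, 2.158529], [-2.0000, 0.0000, 1.0000], [4.5000, 9.0000, -2.0000]] (det J = -54.353522).
Solving J·Δ = −F gives Δ = (1.5872, 0.4952, -1.8256).
Then the next iterate is (x, y, z)₁ = (-0.4128, -1.0048, -0.8256).

(-0.4128, -1.0048, -0.8256)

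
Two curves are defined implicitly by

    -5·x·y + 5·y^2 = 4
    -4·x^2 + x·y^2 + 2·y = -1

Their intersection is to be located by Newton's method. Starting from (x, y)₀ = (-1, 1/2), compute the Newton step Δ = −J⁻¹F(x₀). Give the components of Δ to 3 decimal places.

(0.262, 0.090)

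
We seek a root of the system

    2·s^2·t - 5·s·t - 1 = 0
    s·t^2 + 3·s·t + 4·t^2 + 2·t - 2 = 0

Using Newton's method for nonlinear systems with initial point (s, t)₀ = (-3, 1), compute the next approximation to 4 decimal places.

(-0.7872, 1.1702)

At (-3, 1): F = (32.0000, -8.0000).
Jacobian J = [[4·s·t - 5·t, 2·s^2 - 5·s], [t^2 + 3·t, 2·s·t + 3·s + 8·t + 2]].
At the point, J = [[-17.0000, 33.0000], [4.0000, -5.0000]] (det J = -47.0000).
Solving J·Δ = −F gives Δ = (2.2128, 0.1702).
Then the next iterate is (s, t)₁ = (-0.7872, 1.1702).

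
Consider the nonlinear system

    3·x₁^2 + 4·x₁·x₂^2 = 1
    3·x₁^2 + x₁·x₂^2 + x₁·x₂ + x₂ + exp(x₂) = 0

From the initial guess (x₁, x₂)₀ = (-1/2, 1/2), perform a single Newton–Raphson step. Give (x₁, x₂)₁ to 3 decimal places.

At (-1/2, 1/2): F = (-0.750, 2.52372).
Jacobian J = [[6·x₁ + 4·x₂^2, 8·x₁·x₂], [6·x₁ + x₂^2 + x₂, 2·x₁·x₂ + x₁ + exp(x₂) + 1]].
At the point, J = [[-2.000, -2.000], [-2.250, 1.64872]] (det J = -7.79744).
Solving J·Δ = −F gives Δ = (0.489, -0.864).
Then the next iterate is (x₁, x₂)₁ = (-0.011, -0.364).

(-0.011, -0.364)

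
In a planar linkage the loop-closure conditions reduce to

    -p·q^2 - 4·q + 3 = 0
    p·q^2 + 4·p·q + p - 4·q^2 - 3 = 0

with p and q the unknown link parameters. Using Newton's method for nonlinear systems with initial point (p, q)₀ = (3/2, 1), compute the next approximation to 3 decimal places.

(1.220, 0.683)

At (3/2, 1): F = (-2.500, 2.000).
Jacobian J = [[-q^2, -2·p·q - 4], [q^2 + 4·q + 1, 2·p·q + 4·p - 8·q]].
At the point, J = [[-1.000, -7.000], [6.000, 1.000]] (det J = 41.000).
Solving J·Δ = −F gives Δ = (-0.280, -0.317).
Then the next iterate is (p, q)₁ = (1.220, 0.683).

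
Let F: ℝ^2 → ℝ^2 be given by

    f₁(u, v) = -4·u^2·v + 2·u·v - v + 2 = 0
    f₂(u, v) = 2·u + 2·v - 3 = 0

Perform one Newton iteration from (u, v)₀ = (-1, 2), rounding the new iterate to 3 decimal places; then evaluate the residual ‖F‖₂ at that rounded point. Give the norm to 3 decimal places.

2.965

At (-1, 2): F = (-12.000, -1.000).
Jacobian J = [[-8·u·v + 2·v, -4·u^2 + 2·u - 1], [2, 2]].
At the point, J = [[20.000, -7.000], [2.000, 2.000]] (det J = 54.000).
Solving J·Δ = −F gives Δ = (0.574, -0.074).
Then the next iterate is (u, v)₁ = (-0.426, 1.926).
Re-evaluating at (-0.426, 1.926): F = (-2.96504, 0.000), so ‖F‖₂ = 2.965.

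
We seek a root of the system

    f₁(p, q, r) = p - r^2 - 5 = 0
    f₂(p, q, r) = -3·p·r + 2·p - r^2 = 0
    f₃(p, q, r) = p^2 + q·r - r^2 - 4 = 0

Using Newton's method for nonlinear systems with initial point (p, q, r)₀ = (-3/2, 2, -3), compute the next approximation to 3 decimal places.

At (-3/2, 2, -3): F = (-15.500, -25.500, -16.750).
Jacobian J = [[1, 0, -2·r], [-3·r + 2, 0, -3·p - 2·r], [2·p, r, q - 2·r]].
At the point, J = [[1.000, 0.000, 6.000], [11.000, 0.000, 10.500], [-3.000, -3.000, 8.000]] (det J = -166.500).
Solving J·Δ = −F gives Δ = (-0.176, 1.559, 2.613).
Then the next iterate is (p, q, r)₁ = (-1.676, 3.559, -0.387).

(-1.676, 3.559, -0.387)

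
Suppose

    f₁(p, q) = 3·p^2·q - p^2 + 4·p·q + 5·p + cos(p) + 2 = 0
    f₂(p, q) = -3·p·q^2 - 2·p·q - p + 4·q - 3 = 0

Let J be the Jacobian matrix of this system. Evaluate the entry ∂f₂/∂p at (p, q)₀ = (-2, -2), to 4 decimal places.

∂f₂/∂p = -3·q^2 - 2·q - 1.
At (-2, -2) this is -9.0000.

-9.0000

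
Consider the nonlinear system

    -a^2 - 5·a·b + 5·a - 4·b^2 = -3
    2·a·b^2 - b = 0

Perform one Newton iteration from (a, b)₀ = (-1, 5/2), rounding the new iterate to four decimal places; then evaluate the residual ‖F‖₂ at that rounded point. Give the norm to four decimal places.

5.7936

At (-1, 5/2): F = (-15.5000, -15.0000).
Jacobian J = [[-2·a - 5·b + 5, -5·a - 8·b], [2·b^2, 4·a·b - 1]].
At the point, J = [[-5.5000, -15.0000], [12.5000, -11.0000]] (det J = 248.0000).
Solving J·Δ = −F gives Δ = (0.2198, -1.1139).
Then the next iterate is (a, b)₁ = (-0.7802, 1.3861).
Re-evaluating at (-0.7802, 1.3861): F = (-3.787629, -4.384055), so ‖F‖₂ = 5.7936.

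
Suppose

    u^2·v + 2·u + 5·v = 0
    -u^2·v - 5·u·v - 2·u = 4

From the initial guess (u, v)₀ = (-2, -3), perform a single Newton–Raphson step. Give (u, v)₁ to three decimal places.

(-1.680, -0.053)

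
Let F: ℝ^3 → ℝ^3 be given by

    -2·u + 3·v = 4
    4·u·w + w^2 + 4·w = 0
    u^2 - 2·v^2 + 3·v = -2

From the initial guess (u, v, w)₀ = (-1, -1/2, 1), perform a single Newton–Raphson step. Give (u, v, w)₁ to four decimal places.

At (-1, -1/2, 1): F = (-3.5000, 1.0000, 1.0000).
Jacobian J = [[-2, 3, 0], [4·w, 0, 4·u + 2·w + 4], [2·u, -4·v + 3, 0]].
At the point, J = [[-2.0000, 3.0000, 0.0000], [4.0000, 0.0000, 2.0000], [-2.0000, 5.0000, 0.0000]] (det J = 8.0000).
Solving J·Δ = −F gives Δ = (-5.1250, -2.2500, 9.7500).
Then the next iterate is (u, v, w)₁ = (-6.1250, -2.7500, 10.7500).

(-6.1250, -2.7500, 10.7500)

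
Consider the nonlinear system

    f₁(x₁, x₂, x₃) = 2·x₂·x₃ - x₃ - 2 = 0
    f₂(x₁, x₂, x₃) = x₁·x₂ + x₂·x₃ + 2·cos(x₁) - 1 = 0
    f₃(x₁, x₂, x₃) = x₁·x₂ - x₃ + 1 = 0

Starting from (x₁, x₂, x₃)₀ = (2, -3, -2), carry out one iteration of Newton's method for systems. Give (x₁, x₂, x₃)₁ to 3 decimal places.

(0.640, -2.753, -0.427)

At (2, -3, -2): F = (12.000, -1.83229, -3.000).
Jacobian J = [[0, 2·x₃, 2·x₂ - 1], [x₂ - 2·sin(x₁), x₁ + x₃, x₂], [x₂, x₁, -1]].
At the point, J = [[0.000, -4.000, -7.000], [-4.81859, 0.000, -3.000], [-3.000, 2.000, -1.000]] (det J = 50.73471).
Solving J·Δ = −F gives Δ = (-1.360, 0.247, 1.573).
Then the next iterate is (x₁, x₂, x₃)₁ = (0.640, -2.753, -0.427).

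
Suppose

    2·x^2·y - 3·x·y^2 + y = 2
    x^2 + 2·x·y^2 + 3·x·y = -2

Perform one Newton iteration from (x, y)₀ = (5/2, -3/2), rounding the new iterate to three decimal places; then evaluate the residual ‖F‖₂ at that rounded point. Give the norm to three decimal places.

11.319

At (5/2, -3/2): F = (-39.125, 8.250).
Jacobian J = [[4·x·y - 3·y^2, 2·x^2 - 6·x·y + 1], [2·x + 2·y^2 + 3·y, 4·x·y + 3·x]].
At the point, J = [[-21.750, 36.000], [5.000, -7.500]] (det J = -16.875).
Solving J·Δ = −F gives Δ = (-0.211, 0.959).
Then the next iterate is (x, y)₁ = (2.289, -0.541).
Re-evaluating at (2.289, -0.541): F = (-10.22000, 4.86437), so ‖F‖₂ = 11.319.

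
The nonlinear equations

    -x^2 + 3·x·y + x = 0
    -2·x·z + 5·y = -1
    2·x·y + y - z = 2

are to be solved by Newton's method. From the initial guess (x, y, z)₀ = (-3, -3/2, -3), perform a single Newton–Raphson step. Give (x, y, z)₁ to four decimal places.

(-1.8211, -1.0059, -0.5073)

At (-3, -3/2, -3): F = (1.5000, -24.5000, 8.5000).
Jacobian J = [[-2·x + 3·y + 1, 3·x, 0], [-2·z, 5, -2·x], [2·y, 2·x + 1, -1]].
At the point, J = [[2.5000, -9.0000, 0.0000], [6.0000, 5.0000, 6.0000], [-3.0000, -5.0000, -1.0000]] (det J = 170.5000).
Solving J·Δ = −F gives Δ = (1.1789, 0.4941, 2.4927).
Then the next iterate is (x, y, z)₁ = (-1.8211, -1.0059, -0.5073).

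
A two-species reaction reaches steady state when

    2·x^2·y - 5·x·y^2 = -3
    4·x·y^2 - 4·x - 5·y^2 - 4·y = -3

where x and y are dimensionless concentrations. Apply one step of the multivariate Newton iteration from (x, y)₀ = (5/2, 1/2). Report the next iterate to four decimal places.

At (5/2, 1/2): F = (6.1250, -7.7500).
Jacobian J = [[4·x·y - 5·y^2, 2·x^2 - 10·x·y], [4·y^2 - 4, 8·x·y - 10·y - 4]].
At the point, J = [[3.7500, 0.0000], [-3.0000, 1.0000]] (det J = 3.7500).
Solving J·Δ = −F gives Δ = (-1.6333, 2.8500).
Then the next iterate is (x, y)₁ = (0.8667, 3.3500).

(0.8667, 3.3500)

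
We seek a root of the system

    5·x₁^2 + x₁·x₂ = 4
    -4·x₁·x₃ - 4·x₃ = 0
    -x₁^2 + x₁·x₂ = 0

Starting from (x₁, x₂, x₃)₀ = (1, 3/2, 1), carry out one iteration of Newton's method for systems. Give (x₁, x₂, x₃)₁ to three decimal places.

(0.833, 0.917, 0.083)

At (1, 3/2, 1): F = (2.500, -8.000, 0.500).
Jacobian J = [[10·x₁ + x₂, x₁, 0], [-4·x₃, 0, -4·x₁ - 4], [-2·x₁ + x₂, x₁, 0]].
At the point, J = [[11.500, 1.000, 0.000], [-4.000, 0.000, -8.000], [-0.500, 1.000, 0.000]] (det J = 96.000).
Solving J·Δ = −F gives Δ = (-0.167, -0.583, -0.917).
Then the next iterate is (x₁, x₂, x₃)₁ = (0.833, 0.917, 0.083).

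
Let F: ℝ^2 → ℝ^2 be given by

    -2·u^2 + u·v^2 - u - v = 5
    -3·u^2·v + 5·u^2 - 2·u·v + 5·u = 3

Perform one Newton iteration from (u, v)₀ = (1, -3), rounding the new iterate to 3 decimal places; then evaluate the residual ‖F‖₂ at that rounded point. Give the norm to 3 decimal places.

At (1, -3): F = (4.000, 22.000).
Jacobian J = [[-4·u + v^2 - 1, 2·u·v - 1], [-6·u·v + 10·u - 2·v + 5, -3·u^2 - 2·u]].
At the point, J = [[4.000, -7.000], [39.000, -5.000]] (det J = 253.000).
Solving J·Δ = −F gives Δ = (-0.530, 0.269).
Then the next iterate is (u, v)₁ = (0.470, -2.731).
Re-evaluating at (0.470, -2.731): F = (0.32463, 4.83147), so ‖F‖₂ = 4.842.

4.842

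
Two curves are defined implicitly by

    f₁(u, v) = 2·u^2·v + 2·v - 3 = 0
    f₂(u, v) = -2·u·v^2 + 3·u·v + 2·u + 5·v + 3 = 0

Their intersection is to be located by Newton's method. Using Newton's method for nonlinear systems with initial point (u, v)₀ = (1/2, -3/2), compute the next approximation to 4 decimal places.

At (1/2, -3/2): F = (-6.7500, -8.0000).
Jacobian J = [[4·u·v, 2·u^2 + 2], [-2·v^2 + 3·v + 2, -4·u·v + 3·u + 5]].
At the point, J = [[-3.0000, 2.5000], [-7.0000, 9.5000]] (det J = -11.0000).
Solving J·Δ = −F gives Δ = (-4.0114, -2.1136).
Then the next iterate is (u, v)₁ = (-3.5114, -3.6136).

(-3.5114, -3.6136)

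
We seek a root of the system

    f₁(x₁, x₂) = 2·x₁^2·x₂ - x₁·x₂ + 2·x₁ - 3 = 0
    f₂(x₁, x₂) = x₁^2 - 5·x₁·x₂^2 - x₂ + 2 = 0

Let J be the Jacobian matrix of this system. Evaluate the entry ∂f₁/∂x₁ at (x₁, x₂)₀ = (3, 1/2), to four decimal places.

7.5000

∂f₁/∂x₁ = 4·x₁·x₂ - x₂ + 2.
At (3, 1/2) this is 7.5000.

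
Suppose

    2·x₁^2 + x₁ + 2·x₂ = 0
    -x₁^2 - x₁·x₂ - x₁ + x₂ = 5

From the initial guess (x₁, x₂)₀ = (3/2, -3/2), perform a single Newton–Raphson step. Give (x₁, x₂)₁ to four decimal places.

(-8.1667, 30.8333)

At (3/2, -3/2): F = (3.0000, -8.0000).
Jacobian J = [[4·x₁ + 1, 2], [-2·x₁ - x₂ - 1, -x₁ + 1]].
At the point, J = [[7.0000, 2.0000], [-2.5000, -0.5000]] (det J = 1.5000).
Solving J·Δ = −F gives Δ = (-9.6667, 32.3333).
Then the next iterate is (x₁, x₂)₁ = (-8.1667, 30.8333).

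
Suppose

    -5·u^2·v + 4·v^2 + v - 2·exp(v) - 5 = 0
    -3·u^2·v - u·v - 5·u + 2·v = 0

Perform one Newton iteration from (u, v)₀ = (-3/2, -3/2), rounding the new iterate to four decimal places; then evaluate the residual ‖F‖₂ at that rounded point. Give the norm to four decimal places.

At (-3/2, -3/2): F = (18.928740, 12.3750).
Jacobian J = [[-10·u·v, -5·u^2 + 8·v - 2·exp(v) + 1], [-6·u·v - v - 5, -3·u^2 - u + 2]].
At the point, J = [[-22.5000, -22.696260], [-17.0000, -3.2500]] (det J = -312.711425).
Solving J·Δ = −F gives Δ = (0.7014, 0.1386).
Then the next iterate is (u, v)₁ = (-0.7986, -1.3614).
Re-evaluating at (-0.7986, -1.3614): F = (4.880882, 2.787733), so ‖F‖₂ = 5.6209.

5.6209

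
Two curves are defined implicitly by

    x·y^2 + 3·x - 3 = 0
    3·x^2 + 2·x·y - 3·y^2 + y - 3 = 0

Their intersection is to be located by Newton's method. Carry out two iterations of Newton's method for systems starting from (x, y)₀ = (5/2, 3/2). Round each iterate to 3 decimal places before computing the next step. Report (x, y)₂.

At (5/2, 3/2): F = (10.125, 18.000).
Jacobian J = [[y^2 + 3, 2·x·y], [6·x + 2·y, 2·x - 6·y + 1]].
At the point, J = [[5.250, 7.500], [18.000, -3.000]] (det J = -150.750).
Solving J·Δ = −F gives Δ = (-1.097, -0.582).
Then the next iterate is (x, y)₁ = (1.403, 0.918).
Round to (1.403, 0.918) and repeat: F = (2.39134, 3.87096), J = [[3.84272, 2.57591], [10.254, -1.702]].
Δ = (-0.426, -0.293), so (x, y)₂ = (0.977, 0.625).

(0.977, 0.625)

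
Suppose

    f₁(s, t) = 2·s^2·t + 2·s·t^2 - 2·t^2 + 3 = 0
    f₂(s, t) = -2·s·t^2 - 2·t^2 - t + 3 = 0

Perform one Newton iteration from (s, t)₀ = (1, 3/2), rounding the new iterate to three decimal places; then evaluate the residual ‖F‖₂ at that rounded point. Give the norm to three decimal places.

At (1, 3/2): F = (6.000, -7.500).
Jacobian J = [[4·s·t + 2·t^2, 2·s^2 + 4·s·t - 4·t], [-2·t^2, -4·s·t - 4·t - 1]].
At the point, J = [[10.500, 2.000], [-4.500, -13.000]] (det J = -127.500).
Solving J·Δ = −F gives Δ = (-0.494, -0.406).
Then the next iterate is (s, t)₁ = (0.506, 1.094).
Re-evaluating at (0.506, 1.094): F = (2.37773, -1.69887), so ‖F‖₂ = 2.922.

2.922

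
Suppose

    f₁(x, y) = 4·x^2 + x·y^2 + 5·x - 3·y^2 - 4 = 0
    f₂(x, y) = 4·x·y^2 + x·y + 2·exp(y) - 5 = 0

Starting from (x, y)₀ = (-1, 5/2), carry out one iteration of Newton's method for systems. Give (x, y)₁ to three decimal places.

At (-1, 5/2): F = (-30.000, -8.13501).
Jacobian J = [[8·x + y^2 + 5, 2·x·y - 6·y], [4·y^2 + y, 8·x·y + x + 2·exp(y)]].
At the point, J = [[3.250, -20.000], [27.500, 3.36499]] (det J = 560.93621).
Solving J·Δ = −F gives Δ = (0.470, -1.424).
Then the next iterate is (x, y)₁ = (-0.530, 1.076).

(-0.530, 1.076)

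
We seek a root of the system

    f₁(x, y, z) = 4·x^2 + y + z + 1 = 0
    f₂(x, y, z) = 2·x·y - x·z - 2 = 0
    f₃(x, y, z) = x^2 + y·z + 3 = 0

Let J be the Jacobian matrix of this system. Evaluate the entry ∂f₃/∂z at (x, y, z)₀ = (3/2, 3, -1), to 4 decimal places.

3.0000

∂f₃/∂z = y.
At (3/2, 3, -1) this is 3.0000.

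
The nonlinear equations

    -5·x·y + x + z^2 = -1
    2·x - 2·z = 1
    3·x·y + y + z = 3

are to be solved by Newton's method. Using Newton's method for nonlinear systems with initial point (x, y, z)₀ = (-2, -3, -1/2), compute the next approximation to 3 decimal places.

(-11.750, 14.500, -12.250)

At (-2, -3, -1/2): F = (-30.750, -4.000, 11.500).
Jacobian J = [[-5·y + 1, -5·x, 2·z], [2, 0, -2], [3·y, 3·x + 1, 1]].
At the point, J = [[16.000, 10.000, -1.000], [2.000, 0.000, -2.000], [-9.000, -5.000, 1.000]] (det J = 10.000).
Solving J·Δ = −F gives Δ = (-9.750, 17.500, -11.750).
Then the next iterate is (x, y, z)₁ = (-11.750, 14.500, -12.250).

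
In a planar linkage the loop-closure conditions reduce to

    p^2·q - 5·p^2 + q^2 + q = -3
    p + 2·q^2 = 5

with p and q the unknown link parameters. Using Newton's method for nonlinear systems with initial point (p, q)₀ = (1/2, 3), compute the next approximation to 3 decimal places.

(2.936, 1.672)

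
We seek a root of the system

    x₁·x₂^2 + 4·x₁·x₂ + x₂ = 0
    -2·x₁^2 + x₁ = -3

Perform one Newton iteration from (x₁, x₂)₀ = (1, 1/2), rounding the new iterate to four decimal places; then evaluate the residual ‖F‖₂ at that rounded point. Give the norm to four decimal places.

1.7650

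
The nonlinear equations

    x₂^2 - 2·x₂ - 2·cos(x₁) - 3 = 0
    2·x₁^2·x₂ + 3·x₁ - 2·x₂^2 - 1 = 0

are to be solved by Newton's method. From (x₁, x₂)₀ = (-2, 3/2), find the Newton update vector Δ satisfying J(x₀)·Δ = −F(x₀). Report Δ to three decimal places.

At (-2, 3/2): F = (-2.91771, 0.500).
Jacobian J = [[2·sin(x₁), 2·x₂ - 2], [4·x₁·x₂ + 3, 2·x₁^2 - 4·x₂]].
At the point, J = [[-1.81859, 1.000], [-9.000, 2.000]] (det J = 5.36281).
Solving J·Δ = −F gives Δ = (1.181, 5.066).

(1.181, 5.066)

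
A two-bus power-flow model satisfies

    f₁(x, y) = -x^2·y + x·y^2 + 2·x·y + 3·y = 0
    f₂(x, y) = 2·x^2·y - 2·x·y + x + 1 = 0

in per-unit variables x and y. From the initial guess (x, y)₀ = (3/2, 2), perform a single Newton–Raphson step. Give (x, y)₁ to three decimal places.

(1.106, 0.696)

At (3/2, 2): F = (13.500, 5.500).
Jacobian J = [[-2·x·y + y^2 + 2·y, -x^2 + 2·x·y + 2·x + 3], [4·x·y - 2·y + 1, 2·x^2 - 2·x]].
At the point, J = [[2.000, 9.750], [9.000, 1.500]] (det J = -84.750).
Solving J·Δ = −F gives Δ = (-0.394, -1.304).
Then the next iterate is (x, y)₁ = (1.106, 0.696).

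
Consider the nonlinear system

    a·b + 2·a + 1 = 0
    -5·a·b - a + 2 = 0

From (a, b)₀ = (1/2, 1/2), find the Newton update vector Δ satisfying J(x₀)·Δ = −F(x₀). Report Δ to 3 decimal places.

(-1.278, 1.889)

At (1/2, 1/2): F = (2.250, 0.250).
Jacobian J = [[b + 2, a], [-5·b - 1, -5·a]].
At the point, J = [[2.500, 0.500], [-3.500, -2.500]] (det J = -4.500).
Solving J·Δ = −F gives Δ = (-1.278, 1.889).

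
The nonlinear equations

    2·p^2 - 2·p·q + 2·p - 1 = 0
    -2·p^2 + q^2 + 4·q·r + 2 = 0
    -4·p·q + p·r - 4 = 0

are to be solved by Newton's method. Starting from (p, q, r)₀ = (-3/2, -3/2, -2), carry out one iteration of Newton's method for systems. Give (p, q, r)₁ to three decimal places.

(-1.265, -0.088, -2.395)

At (-3/2, -3/2, -2): F = (-4.000, 11.750, -10.000).
Jacobian J = [[4·p - 2·q + 2, -2·p, 0], [-4·p, 2·q + 4·r, 4·q], [-4·q + r, -4·p, p]].
At the point, J = [[-1.000, 3.000, 0.000], [6.000, -11.000, -6.000], [4.000, 6.000, -1.500]] (det J = -97.500).
Solving J·Δ = −F gives Δ = (0.235, 1.412, -0.395).
Then the next iterate is (p, q, r)₁ = (-1.265, -0.088, -2.395).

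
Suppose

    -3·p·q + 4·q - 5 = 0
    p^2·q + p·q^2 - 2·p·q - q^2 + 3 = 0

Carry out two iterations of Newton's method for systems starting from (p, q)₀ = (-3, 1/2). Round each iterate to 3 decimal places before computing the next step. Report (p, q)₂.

(0.806, 2.010)

At (-3, 1/2): F = (1.500, 9.500).
Jacobian J = [[-3·q, -3·p + 4], [2·p·q + q^2 - 2·q, p^2 + 2·p·q - 2·p - 2·q]].
At the point, J = [[-1.500, 13.000], [-3.750, 11.000]] (det J = 32.250).
Solving J·Δ = −F gives Δ = (3.318, 0.267).
Then the next iterate is (p, q)₁ = (0.318, 0.767).
Round to (0.318, 0.767) and repeat: F = (-2.66372, 2.18854), J = [[-2.301, 3.046], [-0.45790, -1.58106]].
Δ = (0.488, 1.243), so (p, q)₂ = (0.806, 2.010).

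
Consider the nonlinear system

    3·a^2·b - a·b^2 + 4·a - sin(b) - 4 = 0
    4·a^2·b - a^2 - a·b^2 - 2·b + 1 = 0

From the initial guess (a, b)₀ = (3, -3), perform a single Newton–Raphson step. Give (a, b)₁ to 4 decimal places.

At (3, -3): F = (-99.858880, -137.0000).
Jacobian J = [[6·a·b - b^2 + 4, 3·a^2 - 2·a·b - cos(b)], [8·a·b - 2·a - b^2, 4·a^2 - 2·a·b - 2]].
At the point, J = [[-59.0000, 45.989992], [-87.0000, 52.0000]] (det J = 933.129347).
Solving J·Δ = −F gives Δ = (-1.1874, 0.6481).
Then the next iterate is (a, b)₁ = (1.8126, -2.3519).

(1.8126, -2.3519)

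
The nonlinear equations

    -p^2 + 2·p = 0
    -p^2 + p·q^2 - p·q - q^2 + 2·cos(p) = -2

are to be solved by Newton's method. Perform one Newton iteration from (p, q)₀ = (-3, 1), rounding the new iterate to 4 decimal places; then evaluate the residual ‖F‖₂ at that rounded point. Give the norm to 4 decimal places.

3.6061

At (-3, 1): F = (-15.0000, -9.979985).
Jacobian J = [[-2·p + 2, 0], [-2·p + q^2 - q - 2·sin(p), 2·p·q - p - 2·q]].
At the point, J = [[8.0000, 0.0000], [6.282240, -5.0000]] (det J = -40.0000).
Solving J·Δ = −F gives Δ = (1.8750, 0.3598).
Then the next iterate is (p, q)₁ = (-1.1250, 1.3598).
Re-evaluating at (-1.1250, 1.3598): F = (-3.515625, -0.802741), so ‖F‖₂ = 3.6061.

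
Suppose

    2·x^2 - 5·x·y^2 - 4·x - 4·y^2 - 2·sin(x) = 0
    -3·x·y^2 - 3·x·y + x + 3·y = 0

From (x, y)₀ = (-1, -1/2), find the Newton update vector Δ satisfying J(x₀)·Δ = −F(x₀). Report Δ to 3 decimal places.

At (-1, -1/2): F = (7.93294, -3.250).
Jacobian J = [[4·x - 5·y^2 - 2·cos(x) - 4, -10·x·y - 8·y], [-3·y^2 - 3·y + 1, -6·x·y - 3·x + 3]].
At the point, J = [[-10.33060, -1.000], [1.750, 3.000]] (det J = -29.24181).
Solving J·Δ = −F gives Δ = (0.703, 0.673).

(0.703, 0.673)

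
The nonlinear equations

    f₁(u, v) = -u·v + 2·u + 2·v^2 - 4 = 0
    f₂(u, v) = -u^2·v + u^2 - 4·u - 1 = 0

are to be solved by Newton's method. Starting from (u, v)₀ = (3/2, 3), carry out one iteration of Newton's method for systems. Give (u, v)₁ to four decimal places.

(0.6364, 1.7273)

At (3/2, 3): F = (12.5000, -11.5000).
Jacobian J = [[-v + 2, -u + 4·v], [-2·u·v + 2·u - 4, -u^2]].
At the point, J = [[-1.0000, 10.5000], [-10.0000, -2.2500]] (det J = 107.2500).
Solving J·Δ = −F gives Δ = (-0.8636, -1.2727).
Then the next iterate is (u, v)₁ = (0.6364, 1.7273).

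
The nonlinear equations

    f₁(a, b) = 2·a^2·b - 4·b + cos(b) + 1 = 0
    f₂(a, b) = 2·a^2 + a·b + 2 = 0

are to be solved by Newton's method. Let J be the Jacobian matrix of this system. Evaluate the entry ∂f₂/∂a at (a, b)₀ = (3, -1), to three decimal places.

∂f₂/∂a = 4·a + b.
At (3, -1) this is 11.000.

11.000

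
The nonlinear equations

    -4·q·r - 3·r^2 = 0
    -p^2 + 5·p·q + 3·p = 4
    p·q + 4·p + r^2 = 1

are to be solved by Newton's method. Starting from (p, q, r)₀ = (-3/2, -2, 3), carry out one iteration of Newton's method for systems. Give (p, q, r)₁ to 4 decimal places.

At (-3/2, -2, 3): F = (-3.0000, 4.2500, 5.0000).
Jacobian J = [[0, -4·r, -4·q - 6·r], [-2·p + 5·q + 3, 5·p, 0], [q + 4, p, 2·r]].
At the point, J = [[0.0000, -12.0000, -10.0000], [-4.0000, -7.5000, 0.0000], [2.0000, -1.5000, 6.0000]] (det J = -498.0000).
Solving J·Δ = −F gives Δ = (0.2605, 0.4277, -0.8133).
Then the next iterate is (p, q, r)₁ = (-1.2395, -1.5723, 2.1867).

(-1.2395, -1.5723, 2.1867)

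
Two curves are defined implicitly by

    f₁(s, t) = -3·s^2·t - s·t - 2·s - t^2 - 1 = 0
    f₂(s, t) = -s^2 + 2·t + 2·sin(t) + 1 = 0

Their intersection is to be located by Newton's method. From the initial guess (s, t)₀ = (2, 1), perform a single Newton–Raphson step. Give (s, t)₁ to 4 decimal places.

(1.5401, 0.1812)

At (2, 1): F = (-20.0000, 0.682942).
Jacobian J = [[-6·s·t - t - 2, -3·s^2 - s - 2·t], [-2·s, 2·cos(t) + 2]].
At the point, J = [[-15.0000, -16.0000], [-4.0000, 3.080605]] (det J = -110.209069).
Solving J·Δ = −F gives Δ = (-0.4599, -0.8188).
Then the next iterate is (s, t)₁ = (1.5401, 0.1812).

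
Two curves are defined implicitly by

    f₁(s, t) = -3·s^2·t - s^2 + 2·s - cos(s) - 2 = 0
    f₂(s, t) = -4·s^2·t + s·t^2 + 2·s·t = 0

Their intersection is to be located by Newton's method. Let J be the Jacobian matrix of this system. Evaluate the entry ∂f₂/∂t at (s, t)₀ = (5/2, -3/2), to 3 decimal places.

-27.500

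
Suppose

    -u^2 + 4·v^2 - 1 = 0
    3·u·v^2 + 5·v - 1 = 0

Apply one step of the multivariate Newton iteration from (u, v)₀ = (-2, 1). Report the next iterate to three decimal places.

At (-2, 1): F = (-1.000, -2.000).
Jacobian J = [[-2·u, 8·v], [3·v^2, 6·u·v + 5]].
At the point, J = [[4.000, 8.000], [3.000, -7.000]] (det J = -52.000).
Solving J·Δ = −F gives Δ = (0.442, -0.096).
Then the next iterate is (u, v)₁ = (-1.558, 0.904).

(-1.558, 0.904)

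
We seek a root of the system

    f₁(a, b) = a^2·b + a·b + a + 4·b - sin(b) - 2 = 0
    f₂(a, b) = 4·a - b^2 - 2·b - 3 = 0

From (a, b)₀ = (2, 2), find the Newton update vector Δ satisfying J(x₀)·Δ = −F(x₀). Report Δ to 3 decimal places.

(-0.774, -1.016)

At (2, 2): F = (19.09070, -3.000).
Jacobian J = [[2·a·b + b + 1, a^2 + a - cos(b) + 4], [4, -2·b - 2]].
At the point, J = [[11.000, 10.41615], [4.000, -6.000]] (det J = -107.66459).
Solving J·Δ = −F gives Δ = (-0.774, -1.016).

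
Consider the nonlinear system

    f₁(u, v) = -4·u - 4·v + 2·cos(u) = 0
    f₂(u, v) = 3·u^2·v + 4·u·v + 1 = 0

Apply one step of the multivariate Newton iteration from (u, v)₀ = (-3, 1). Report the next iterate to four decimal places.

At (-3, 1): F = (6.020015, 16.0000).
Jacobian J = [[-2·sin(u) - 4, -4], [6·u·v + 4·v, 3·u^2 + 4·u]].
At the point, J = [[-3.717760, -4.0000], [-14.0000, 15.0000]] (det J = -111.766400).
Solving J·Δ = −F gives Δ = (1.3806, 0.2219).
Then the next iterate is (u, v)₁ = (-1.6194, 1.2219).

(-1.6194, 1.2219)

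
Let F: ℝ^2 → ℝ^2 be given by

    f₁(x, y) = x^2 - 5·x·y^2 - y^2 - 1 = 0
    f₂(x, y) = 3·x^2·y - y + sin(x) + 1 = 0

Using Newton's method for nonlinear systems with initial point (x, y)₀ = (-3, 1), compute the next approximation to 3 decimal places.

(-2.267, 0.502)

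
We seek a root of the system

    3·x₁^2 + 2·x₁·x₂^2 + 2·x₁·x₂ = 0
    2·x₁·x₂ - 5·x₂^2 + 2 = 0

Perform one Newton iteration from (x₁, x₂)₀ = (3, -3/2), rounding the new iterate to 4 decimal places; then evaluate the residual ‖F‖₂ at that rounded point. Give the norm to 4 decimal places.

At (3, -3/2): F = (31.5000, -18.2500).
Jacobian J = [[6·x₁ + 2·x₂^2 + 2·x₂, 4·x₁·x₂ + 2·x₁], [2·x₂, 2·x₁ - 10·x₂]].
At the point, J = [[19.5000, -12.0000], [-3.0000, 21.0000]] (det J = 373.5000).
Solving J·Δ = −F gives Δ = (-1.1847, 0.6998).
Then the next iterate is (x₁, x₂)₁ = (1.8153, -0.8002).
Re-evaluating at (1.8153, -0.8002): F = (9.305482, -4.106806), so ‖F‖₂ = 10.1714.

10.1714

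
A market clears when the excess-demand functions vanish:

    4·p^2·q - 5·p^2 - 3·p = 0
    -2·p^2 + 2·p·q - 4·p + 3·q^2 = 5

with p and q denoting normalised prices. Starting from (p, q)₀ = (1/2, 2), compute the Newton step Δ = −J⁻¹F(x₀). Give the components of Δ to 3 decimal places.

At (1/2, 2): F = (-0.750, 6.500).
Jacobian J = [[8·p·q - 10·p - 3, 4·p^2], [-4·p + 2·q - 4, 2·p + 6·q]].
At the point, J = [[0.000, 1.000], [-2.000, 13.000]] (det J = 2.000).
Solving J·Δ = −F gives Δ = (8.125, 0.750).

(8.125, 0.750)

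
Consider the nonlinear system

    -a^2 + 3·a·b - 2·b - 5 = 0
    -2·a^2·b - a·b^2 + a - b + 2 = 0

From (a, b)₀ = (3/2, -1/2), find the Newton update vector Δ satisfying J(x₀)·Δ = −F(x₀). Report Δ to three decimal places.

(-2.239, -0.630)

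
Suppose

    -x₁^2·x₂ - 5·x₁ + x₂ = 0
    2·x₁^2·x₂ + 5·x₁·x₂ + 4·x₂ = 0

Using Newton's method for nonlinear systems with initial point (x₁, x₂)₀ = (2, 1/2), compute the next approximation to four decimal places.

(0.3643, 0.4833)

At (2, 1/2): F = (-11.5000, 11.0000).
Jacobian J = [[-2·x₁·x₂ - 5, -x₁^2 + 1], [4·x₁·x₂ + 5·x₂, 2·x₁^2 + 5·x₁ + 4]].
At the point, J = [[-7.0000, -3.0000], [6.5000, 22.0000]] (det J = -134.5000).
Solving J·Δ = −F gives Δ = (-1.6357, -0.0167).
Then the next iterate is (x₁, x₂)₁ = (0.3643, 0.4833).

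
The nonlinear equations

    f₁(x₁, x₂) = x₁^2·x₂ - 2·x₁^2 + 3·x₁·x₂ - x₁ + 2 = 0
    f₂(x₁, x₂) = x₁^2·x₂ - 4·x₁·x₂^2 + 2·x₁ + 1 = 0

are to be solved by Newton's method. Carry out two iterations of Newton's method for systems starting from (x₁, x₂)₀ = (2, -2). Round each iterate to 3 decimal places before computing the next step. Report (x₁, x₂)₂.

(0.471, -1.427)

At (2, -2): F = (-28.000, -35.000).
Jacobian J = [[2·x₁·x₂ - 4·x₁ + 3·x₂ - 1, x₁^2 + 3·x₁], [2·x₁·x₂ - 4·x₂^2 + 2, x₁^2 - 8·x₁·x₂]].
At the point, J = [[-23.000, 10.000], [-22.000, 36.000]] (det J = -608.000).
Solving J·Δ = −F gives Δ = (-1.082, 0.311).
Then the next iterate is (x₁, x₂)₁ = (0.918, -1.689).
Round to (0.918, -1.689) and repeat: F = (-6.67831, -9.06255), J = [[-12.84000, 3.59672], [-12.51189, 13.24674]].
Δ = (-0.447, 0.262), so (x₁, x₂)₂ = (0.471, -1.427).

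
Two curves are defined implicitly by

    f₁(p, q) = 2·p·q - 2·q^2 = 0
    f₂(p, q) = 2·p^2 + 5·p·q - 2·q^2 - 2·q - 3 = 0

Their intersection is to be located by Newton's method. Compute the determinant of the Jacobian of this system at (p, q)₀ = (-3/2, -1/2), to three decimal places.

-1.000

J = [[2·q, 2·p - 4·q], [4·p + 5·q, 5·p - 4·q - 2]].
At the point, J = [[-1.000, -1.000], [-8.500, -7.500]].
det J = -1.000.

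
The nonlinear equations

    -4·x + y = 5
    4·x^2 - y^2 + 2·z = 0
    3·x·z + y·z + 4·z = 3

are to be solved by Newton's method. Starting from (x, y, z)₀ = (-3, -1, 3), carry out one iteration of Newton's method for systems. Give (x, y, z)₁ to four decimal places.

At (-3, -1, 3): F = (6.0000, 41.0000, -21.0000).
Jacobian J = [[-4, 1, 0], [8·x, -2·y, 2], [3·z, z, 3·x + y + 4]].
At the point, J = [[-4.0000, 1.0000, 0.0000], [-24.0000, 2.0000, 2.0000], [9.0000, 3.0000, -6.0000]] (det J = -54.0000).
Solving J·Δ = −F gives Δ = (1.7778, 1.1111, -0.2778).
Then the next iterate is (x, y, z)₁ = (-1.2222, 0.1111, 2.7222).

(-1.2222, 0.1111, 2.7222)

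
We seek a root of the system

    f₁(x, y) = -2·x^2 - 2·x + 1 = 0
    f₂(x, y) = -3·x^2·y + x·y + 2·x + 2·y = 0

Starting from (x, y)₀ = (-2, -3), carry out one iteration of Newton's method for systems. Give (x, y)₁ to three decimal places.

(-1.500, -1.875)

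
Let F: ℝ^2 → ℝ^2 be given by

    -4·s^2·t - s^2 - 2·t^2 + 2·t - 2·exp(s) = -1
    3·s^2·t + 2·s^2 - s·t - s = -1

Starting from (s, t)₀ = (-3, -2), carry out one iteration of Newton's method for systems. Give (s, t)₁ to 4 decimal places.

(-2.0717, -1.5069)

At (-3, -2): F = (51.900426, -38.0000).
Jacobian J = [[-8·s·t - 2·s - 2·exp(s), -4·s^2 - 4·t + 2], [6·s·t + 4·s - t - 1, 3·s^2 - s]].
At the point, J = [[-42.099574, -26.0000], [25.0000, 30.0000]] (det J = -612.987224).
Solving J·Δ = −F gives Δ = (0.9283, 0.4931).
Then the next iterate is (s, t)₁ = (-2.0717, -1.5069).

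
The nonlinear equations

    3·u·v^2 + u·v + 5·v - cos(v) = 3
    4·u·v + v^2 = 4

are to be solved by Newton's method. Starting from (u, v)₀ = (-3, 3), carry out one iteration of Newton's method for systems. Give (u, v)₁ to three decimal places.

At (-3, 3): F = (-77.01001, -31.000).
Jacobian J = [[3·v^2 + v, 6·u·v + u + sin(v) + 5], [4·v, 4·u + 2·v]].
At the point, J = [[30.000, -51.85888], [12.000, -6.000]] (det J = 442.30656).
Solving J·Δ = −F gives Δ = (2.590, 0.013).
Then the next iterate is (u, v)₁ = (-0.410, 3.013).

(-0.410, 3.013)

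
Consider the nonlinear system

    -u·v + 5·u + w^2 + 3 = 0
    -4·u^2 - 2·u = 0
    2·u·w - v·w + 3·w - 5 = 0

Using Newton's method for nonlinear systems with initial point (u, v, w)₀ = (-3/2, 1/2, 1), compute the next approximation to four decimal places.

(-0.9000, -6.4000, 6.2000)

At (-3/2, 1/2, 1): F = (-2.7500, -6.0000, -5.5000).
Jacobian J = [[-v + 5, -u, 2·w], [-8·u - 2, 0, 0], [2·w, -w, 2·u - v + 3]].
At the point, J = [[4.5000, 1.5000, 2.0000], [10.0000, 0.0000, 0.0000], [2.0000, -1.0000, -0.5000]] (det J = -12.5000).
Solving J·Δ = −F gives Δ = (0.6000, -6.9000, 5.2000).
Then the next iterate is (u, v, w)₁ = (-0.9000, -6.4000, 6.2000).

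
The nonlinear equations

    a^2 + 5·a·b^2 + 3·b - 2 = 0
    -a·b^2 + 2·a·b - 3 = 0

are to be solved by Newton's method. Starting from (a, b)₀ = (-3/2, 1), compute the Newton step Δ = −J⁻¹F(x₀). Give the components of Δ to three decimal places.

(4.500, 0.396)

At (-3/2, 1): F = (-4.250, -4.500).
Jacobian J = [[2·a + 5·b^2, 10·a·b + 3], [-b^2 + 2·b, -2·a·b + 2·a]].
At the point, J = [[2.000, -12.000], [1.000, 0.000]] (det J = 12.000).
Solving J·Δ = −F gives Δ = (4.500, 0.396).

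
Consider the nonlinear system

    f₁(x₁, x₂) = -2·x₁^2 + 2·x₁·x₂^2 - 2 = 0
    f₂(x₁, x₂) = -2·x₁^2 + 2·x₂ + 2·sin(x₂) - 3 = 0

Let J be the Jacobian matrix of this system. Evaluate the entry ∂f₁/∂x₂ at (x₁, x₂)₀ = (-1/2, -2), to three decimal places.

4.000

∂f₁/∂x₂ = 4·x₁·x₂.
At (-1/2, -2) this is 4.000.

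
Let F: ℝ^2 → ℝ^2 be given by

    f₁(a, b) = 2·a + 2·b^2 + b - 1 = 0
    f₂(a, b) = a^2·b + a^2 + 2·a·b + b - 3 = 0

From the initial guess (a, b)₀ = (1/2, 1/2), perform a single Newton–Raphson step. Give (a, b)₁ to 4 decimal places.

(2.8750, -1.4167)

At (1/2, 1/2): F = (1.0000, -1.6250).
Jacobian J = [[2, 4·b + 1], [2·a·b + 2·a + 2·b, a^2 + 2·a + 1]].
At the point, J = [[2.0000, 3.0000], [2.5000, 2.2500]] (det J = -3.0000).
Solving J·Δ = −F gives Δ = (2.3750, -1.9167).
Then the next iterate is (a, b)₁ = (2.8750, -1.4167).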